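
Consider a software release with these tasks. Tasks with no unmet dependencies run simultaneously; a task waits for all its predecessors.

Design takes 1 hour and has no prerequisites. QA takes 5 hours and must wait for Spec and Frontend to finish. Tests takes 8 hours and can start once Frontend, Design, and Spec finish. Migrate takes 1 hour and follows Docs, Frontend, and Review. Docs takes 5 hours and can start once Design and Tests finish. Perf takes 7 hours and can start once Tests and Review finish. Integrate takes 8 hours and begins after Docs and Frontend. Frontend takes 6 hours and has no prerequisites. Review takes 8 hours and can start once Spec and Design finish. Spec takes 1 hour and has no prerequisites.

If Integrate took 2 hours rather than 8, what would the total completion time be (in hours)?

21

The binding path is Frontend→Tests→Docs→Integrate = 6+8+5+8 = 27; finish at 27 hours.
Since Integrate is critical, the -6 change carries straight to that chain (now 21 hours).
That remains the longest chain; total 21 hours.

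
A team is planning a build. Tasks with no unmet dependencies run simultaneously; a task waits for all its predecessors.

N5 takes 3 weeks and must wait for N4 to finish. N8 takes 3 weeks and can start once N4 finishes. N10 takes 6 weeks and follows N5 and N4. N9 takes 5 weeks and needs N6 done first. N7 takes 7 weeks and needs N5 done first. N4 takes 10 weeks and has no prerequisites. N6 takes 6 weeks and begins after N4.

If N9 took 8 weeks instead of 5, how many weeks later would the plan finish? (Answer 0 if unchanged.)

Critical path before the change: N4→N6→N9 = 10+6+5 = 21 giving 21 weeks.
N9 is on the critical path; changing it to 8 makes that path 24 weeks.
The critical path is still N4→N6→N9; finish is now 24 weeks.
Change in finish: 24 − 21 = +3 weeks.

3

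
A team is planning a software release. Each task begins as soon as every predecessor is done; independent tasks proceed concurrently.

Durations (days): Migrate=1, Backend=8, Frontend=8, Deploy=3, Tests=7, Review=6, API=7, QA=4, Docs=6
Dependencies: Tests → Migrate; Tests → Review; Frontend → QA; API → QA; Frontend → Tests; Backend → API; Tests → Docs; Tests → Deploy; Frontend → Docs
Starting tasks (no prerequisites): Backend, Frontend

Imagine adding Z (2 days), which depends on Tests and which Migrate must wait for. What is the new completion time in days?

21

Originally the job takes 21 days.
With Z inserted, Migrate now waits for max(Tests, Z).
New critical path: Frontend→Tests→Docs = 8+7+6 = 21 ⇒ 21 days.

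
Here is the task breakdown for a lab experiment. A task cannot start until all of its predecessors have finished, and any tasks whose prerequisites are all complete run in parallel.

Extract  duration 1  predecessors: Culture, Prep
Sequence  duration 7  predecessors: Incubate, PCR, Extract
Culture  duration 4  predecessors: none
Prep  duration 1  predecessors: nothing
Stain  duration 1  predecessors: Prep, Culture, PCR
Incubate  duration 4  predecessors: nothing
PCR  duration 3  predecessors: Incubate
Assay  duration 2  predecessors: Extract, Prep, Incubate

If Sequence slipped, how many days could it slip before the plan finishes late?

Critical path: Incubate→PCR→Sequence = 4+3+7 = 14, so the finish is 14 days.
The longest chain containing Sequence totals 14 days.
Float = 14 − 14 = 0.

0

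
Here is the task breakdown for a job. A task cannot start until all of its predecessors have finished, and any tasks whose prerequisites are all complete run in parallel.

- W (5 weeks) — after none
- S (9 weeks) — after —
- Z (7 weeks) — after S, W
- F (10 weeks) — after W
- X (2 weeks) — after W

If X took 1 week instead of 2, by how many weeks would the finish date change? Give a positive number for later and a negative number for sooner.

0

Actual critical path: S→Z = 9+7 = 16 ⇒ 16 weeks.
X has 9 weeks of float (longest path through it is 7).
The critical path is still S→Z; finish is now 16 weeks.
Change in finish: 16 − 16 = +0 weeks.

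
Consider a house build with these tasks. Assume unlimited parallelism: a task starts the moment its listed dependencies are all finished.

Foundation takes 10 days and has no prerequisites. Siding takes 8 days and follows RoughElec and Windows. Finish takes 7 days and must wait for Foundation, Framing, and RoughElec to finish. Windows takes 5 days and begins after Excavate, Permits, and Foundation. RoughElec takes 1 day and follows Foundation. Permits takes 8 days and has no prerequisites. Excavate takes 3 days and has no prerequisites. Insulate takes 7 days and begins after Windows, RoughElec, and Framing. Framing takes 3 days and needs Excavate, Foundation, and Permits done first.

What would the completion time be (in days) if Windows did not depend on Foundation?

Original critical path: Foundation→Windows→Siding = 10+5+8 = 23 ⇒ 23 days.
Without Foundation→Windows, Windows's earliest start moves from 10 to 8.
The longest chain is now Permits→Windows→Siding = 8+5+8 = 21, so the project takes 21 days.

21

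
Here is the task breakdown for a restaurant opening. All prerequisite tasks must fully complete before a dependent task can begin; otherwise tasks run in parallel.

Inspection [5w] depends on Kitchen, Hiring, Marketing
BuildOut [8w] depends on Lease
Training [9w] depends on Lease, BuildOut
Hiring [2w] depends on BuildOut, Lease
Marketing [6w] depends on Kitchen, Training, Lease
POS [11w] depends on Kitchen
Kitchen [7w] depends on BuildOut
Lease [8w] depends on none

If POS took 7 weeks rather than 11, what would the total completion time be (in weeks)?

As given, the longest chain is Lease→BuildOut→Training→Marketing→Inspection = 8+8+9+6+5 = 36, so the finish is 36 weeks.
POS is off the critical path — its longest chain is 34 weeks, giving 2 of slack.
That remains the longest chain; total 36 weeks.

36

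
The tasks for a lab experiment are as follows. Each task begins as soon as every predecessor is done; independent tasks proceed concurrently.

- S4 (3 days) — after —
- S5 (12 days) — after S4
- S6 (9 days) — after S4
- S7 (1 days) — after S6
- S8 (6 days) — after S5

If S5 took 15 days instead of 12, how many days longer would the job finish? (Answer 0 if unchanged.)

Baseline: S4→S5→S8 = 3+12+6 = 21 → 21 days.
S5 is on the critical path; changing it to 15 makes that path 24 days.
That remains the longest chain; total 24 days.
Change in finish: 24 − 21 = +3 days.

3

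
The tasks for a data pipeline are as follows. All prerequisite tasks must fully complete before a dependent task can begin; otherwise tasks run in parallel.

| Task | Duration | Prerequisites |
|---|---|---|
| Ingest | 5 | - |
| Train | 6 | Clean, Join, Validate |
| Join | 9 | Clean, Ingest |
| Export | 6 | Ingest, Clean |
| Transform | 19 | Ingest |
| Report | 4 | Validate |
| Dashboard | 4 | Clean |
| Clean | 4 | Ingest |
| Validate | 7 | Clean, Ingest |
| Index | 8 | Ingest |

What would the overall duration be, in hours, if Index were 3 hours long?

Baseline: Ingest→Clean→Join→Train = 5+4+9+6 = 24 → 24 hours.
Index has 11 hours of float (longest path through it is 13).
That remains the longest chain; total 24 hours.

24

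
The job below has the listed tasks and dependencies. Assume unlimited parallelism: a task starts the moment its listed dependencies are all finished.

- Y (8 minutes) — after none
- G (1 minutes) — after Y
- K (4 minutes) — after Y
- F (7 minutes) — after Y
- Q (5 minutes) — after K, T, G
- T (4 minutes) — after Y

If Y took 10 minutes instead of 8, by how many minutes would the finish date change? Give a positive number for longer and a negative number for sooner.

The binding path is Y→K→Q = 8+4+5 = 17; finish at 17 minutes.
Y is on the critical path; changing it to 10 makes that path 19 minutes.
No other chain overtakes it, so the finish is 19 minutes.
Change in finish: 19 − 17 = +2 minutes.

2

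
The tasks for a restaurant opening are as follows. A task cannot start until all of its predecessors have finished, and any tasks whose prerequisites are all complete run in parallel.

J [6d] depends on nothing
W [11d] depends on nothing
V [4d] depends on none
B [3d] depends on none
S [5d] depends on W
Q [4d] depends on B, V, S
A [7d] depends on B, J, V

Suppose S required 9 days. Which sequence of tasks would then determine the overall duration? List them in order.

W, S, Q

The binding path is W→S→Q = 11+5+4 = 20; finish at 20 days.
Since S is critical, the +4 change carries straight to that chain (now 24 days).
No other chain overtakes it, so the finish is 24 days.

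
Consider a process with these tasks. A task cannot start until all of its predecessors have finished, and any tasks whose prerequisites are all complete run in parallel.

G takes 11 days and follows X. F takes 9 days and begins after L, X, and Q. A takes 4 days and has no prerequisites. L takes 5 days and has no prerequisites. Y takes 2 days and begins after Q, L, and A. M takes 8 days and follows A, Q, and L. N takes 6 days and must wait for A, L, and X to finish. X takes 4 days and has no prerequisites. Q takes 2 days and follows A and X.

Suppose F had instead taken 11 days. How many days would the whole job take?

17

Baseline: X→Q→F = 4+2+9 = 15 → 15 days.
F is on the critical path; changing it to 11 makes that path 17 days.
No other chain overtakes it, so the finish is 17 days.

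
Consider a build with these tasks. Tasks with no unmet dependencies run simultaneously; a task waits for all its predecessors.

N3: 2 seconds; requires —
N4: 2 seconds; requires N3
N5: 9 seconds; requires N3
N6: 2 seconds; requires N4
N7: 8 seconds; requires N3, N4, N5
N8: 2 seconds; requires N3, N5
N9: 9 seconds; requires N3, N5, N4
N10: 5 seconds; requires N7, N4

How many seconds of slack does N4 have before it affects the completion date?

The longest chain is N3→N5→N7→N10 = 2+9+8+5 = 24; overall finish 24 seconds.
The longest chain containing N4 totals 17 seconds.
So N4 can slip 11 − 4 = 7 seconds.

7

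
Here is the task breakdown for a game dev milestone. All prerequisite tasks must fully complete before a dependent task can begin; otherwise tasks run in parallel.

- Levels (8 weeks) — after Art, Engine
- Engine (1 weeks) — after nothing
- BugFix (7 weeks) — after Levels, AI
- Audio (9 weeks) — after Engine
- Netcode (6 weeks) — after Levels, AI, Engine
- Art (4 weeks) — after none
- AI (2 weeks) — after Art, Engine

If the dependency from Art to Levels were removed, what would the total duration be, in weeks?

16

Original critical path: Art→Levels→BugFix = 4+8+7 = 19 ⇒ 19 weeks.
Without Art→Levels, Levels's earliest start moves from 4 to 1.
The longest chain is now Engine→Levels→BugFix = 1+8+7 = 16, so the job takes 16 weeks.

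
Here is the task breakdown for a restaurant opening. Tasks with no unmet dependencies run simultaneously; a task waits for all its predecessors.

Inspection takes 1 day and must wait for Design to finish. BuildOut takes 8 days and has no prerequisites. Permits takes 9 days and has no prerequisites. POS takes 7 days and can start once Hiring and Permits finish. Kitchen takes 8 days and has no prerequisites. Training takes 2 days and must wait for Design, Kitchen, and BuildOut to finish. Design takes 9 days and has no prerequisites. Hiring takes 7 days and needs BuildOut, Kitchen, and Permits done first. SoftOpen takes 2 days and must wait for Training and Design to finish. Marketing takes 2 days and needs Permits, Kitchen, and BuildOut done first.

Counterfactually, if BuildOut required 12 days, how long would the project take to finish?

26

Baseline: Permits→Hiring→POS = 9+7+7 = 23 → 23 days.
BuildOut has 1 day of float (longest path through it is 22).
Now BuildOut→Hiring→POS = 12+7+7 = 26 is longest, so the finish becomes 26 days.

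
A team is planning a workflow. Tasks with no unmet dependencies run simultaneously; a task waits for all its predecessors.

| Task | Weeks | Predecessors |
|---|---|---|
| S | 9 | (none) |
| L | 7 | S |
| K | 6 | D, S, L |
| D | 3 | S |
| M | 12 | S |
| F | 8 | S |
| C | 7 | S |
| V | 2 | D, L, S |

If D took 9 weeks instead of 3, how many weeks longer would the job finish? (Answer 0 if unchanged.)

Critical path before the change: S→L→K = 9+7+6 = 22 giving 22 weeks.
The longest path through D is only 18 weeks, so D has float 4.
New critical path: S→D→K = 9+9+6 = 24 ⇒ 24 weeks.
Change in finish: 24 − 22 = +2 weeks.

2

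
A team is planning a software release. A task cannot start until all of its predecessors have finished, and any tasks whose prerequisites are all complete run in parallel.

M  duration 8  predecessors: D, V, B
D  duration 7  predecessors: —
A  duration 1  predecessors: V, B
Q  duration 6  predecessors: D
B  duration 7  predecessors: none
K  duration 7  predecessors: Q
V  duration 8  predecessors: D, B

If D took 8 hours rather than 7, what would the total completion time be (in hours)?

The binding path is D→V→M = 7+8+8 = 23; finish at 23 hours.
D is on the critical path; changing it to 8 makes that path 24 hours.
No other chain overtakes it, so the finish is 24 hours.

24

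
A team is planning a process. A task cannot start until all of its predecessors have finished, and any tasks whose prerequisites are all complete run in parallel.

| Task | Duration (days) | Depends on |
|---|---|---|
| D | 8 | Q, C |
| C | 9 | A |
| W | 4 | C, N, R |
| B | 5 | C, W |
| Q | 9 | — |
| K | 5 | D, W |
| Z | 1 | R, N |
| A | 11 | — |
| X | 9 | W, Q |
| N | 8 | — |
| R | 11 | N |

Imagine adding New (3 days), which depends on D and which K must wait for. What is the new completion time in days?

Originally the job takes 33 days.
With New inserted, K now waits for max(D, W, New).
New critical path: A→C→D→New→K = 11+9+8+3+5 = 36 ⇒ 36 days.

36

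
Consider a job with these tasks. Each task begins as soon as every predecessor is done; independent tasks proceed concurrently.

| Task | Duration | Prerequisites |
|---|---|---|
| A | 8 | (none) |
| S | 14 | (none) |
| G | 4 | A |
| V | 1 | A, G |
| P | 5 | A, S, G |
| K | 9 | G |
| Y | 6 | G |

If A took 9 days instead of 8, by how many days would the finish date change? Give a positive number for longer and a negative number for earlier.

1

Actual critical path: A→G→K = 8+4+9 = 21 ⇒ 21 days.
Since A is critical, the +1 change carries straight to that chain (now 22 days).
That remains the longest chain; total 22 days.
Change in finish: 22 − 21 = +1 days.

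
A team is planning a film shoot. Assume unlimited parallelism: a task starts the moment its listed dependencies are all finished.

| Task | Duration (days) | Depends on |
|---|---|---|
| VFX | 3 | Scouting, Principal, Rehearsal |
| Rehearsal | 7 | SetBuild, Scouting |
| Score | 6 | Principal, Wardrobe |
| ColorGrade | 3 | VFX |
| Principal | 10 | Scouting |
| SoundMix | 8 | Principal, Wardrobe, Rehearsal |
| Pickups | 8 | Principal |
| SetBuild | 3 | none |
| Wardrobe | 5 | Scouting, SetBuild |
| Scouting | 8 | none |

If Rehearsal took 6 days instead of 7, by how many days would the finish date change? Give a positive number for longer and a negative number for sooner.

As given, the longest chain is Scouting→Principal→Pickups = 8+10+8 = 26, so the finish is 26 days.
Rehearsal has 3 days of float (longest path through it is 23).
The critical path is still Scouting→Principal→Pickups; finish is now 26 days.
Change in finish: 26 − 26 = +0 days.

0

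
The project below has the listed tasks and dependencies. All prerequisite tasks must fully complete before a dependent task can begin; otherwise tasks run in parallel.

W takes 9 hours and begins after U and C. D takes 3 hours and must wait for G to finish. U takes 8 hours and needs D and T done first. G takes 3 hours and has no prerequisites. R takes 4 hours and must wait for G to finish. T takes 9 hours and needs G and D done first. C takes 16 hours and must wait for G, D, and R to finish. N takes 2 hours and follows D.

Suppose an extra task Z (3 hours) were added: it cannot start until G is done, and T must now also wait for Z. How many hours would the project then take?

32

Originally the project takes 32 hours.
With Z inserted, T now waits for max(G, D, Z).
New critical path: G→Z→T→U→W = 3+3+9+8+9 = 32 ⇒ 32 hours.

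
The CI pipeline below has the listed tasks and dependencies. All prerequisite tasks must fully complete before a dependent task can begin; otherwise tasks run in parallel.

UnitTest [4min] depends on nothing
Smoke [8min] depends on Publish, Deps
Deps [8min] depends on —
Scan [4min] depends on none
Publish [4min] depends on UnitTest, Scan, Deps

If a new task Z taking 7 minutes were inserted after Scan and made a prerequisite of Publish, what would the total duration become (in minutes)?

23

Originally the CI pipeline takes 20 minutes.
With Z inserted, Publish now waits for max(UnitTest, Scan, Deps, Z).
New critical path: Scan→Z→Publish→Smoke = 4+7+4+8 = 23 ⇒ 23 minutes.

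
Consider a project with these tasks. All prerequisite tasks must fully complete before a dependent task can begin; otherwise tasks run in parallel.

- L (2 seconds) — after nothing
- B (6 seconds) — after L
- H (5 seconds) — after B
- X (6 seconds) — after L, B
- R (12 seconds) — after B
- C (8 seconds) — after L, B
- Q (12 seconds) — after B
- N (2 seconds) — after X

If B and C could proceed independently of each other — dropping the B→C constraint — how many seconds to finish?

20

Original critical path: L→B→R = 2+6+12 = 20 ⇒ 20 seconds.
Without B→C, C's earliest start moves from 8 to 2.
The longest chain is now L→B→R = 2+6+12 = 20, so the schedule takes 20 seconds.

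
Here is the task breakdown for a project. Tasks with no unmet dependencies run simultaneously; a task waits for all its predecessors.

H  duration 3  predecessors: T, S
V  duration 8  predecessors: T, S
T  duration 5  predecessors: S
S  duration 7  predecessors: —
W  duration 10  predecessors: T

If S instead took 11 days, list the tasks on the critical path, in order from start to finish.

S, T, W

Actual critical path: S→T→W = 7+5+10 = 22 ⇒ 22 days.
S is on the critical path; changing it to 11 makes that path 26 days.
No other chain overtakes it, so the finish is 26 days.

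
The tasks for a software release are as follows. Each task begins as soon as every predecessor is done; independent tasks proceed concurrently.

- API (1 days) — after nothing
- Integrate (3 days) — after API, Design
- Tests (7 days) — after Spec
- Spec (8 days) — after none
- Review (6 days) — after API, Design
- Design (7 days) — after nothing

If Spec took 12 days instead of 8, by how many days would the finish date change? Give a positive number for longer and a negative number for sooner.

Actual critical path: Spec→Tests = 8+7 = 15 ⇒ 15 days.
Spec lies on that path, so at 12 days the path becomes 19 days.
That remains the longest chain; total 19 days.
Change in finish: 19 − 15 = +4 days.

4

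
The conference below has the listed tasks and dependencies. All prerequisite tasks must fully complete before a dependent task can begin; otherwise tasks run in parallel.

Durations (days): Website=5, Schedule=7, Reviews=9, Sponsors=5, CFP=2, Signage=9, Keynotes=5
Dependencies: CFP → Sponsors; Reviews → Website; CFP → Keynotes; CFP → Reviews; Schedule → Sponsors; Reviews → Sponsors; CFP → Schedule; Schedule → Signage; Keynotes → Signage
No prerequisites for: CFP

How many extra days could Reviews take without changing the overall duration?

2

CFP→Schedule→Signage = 2+7+9 = 18 sets the makespan at 18 days.
Reviews finishes as early as 11 and must finish by 13.
Float = 18 − 16 = 2.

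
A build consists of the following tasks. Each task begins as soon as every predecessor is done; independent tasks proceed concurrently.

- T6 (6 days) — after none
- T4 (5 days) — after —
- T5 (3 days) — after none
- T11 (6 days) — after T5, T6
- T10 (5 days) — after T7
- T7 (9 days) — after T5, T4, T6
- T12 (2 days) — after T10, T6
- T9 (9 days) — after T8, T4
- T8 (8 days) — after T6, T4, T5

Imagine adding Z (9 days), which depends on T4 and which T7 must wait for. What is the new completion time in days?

Originally the job takes 23 days.
With Z inserted, T7 now waits for max(T5, T4, T6, Z).
New critical path: T4→Z→T7→T10→T12 = 5+9+9+5+2 = 30 ⇒ 30 days.

30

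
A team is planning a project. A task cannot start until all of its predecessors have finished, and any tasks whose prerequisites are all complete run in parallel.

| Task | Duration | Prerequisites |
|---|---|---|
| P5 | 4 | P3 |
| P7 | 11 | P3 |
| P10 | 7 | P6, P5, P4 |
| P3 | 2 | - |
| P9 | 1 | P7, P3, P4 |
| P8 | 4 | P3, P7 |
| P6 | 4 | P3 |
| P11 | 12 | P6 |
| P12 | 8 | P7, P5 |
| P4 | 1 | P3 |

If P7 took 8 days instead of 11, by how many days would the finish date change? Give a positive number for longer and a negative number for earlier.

Critical path before the change: P3→P7→P12 = 2+11+8 = 21 giving 21 days.
Since P7 is critical, the -3 change carries straight to that chain (now 18 days).
The binding chain switches to P3→P6→P11 = 2+4+12 = 18; finish 18 days.
Change in finish: 18 − 21 = -3 days.

-3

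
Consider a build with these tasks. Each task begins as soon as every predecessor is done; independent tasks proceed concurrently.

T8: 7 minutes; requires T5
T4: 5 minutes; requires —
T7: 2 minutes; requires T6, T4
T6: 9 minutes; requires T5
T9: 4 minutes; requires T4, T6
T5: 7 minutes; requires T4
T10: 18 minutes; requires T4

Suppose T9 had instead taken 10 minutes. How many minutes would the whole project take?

31

Baseline: T4→T5→T6→T9 = 5+7+9+4 = 25 → 25 minutes.
Since T9 is critical, the +6 change carries straight to that chain (now 31 minutes).
No other chain overtakes it, so the finish is 31 minutes.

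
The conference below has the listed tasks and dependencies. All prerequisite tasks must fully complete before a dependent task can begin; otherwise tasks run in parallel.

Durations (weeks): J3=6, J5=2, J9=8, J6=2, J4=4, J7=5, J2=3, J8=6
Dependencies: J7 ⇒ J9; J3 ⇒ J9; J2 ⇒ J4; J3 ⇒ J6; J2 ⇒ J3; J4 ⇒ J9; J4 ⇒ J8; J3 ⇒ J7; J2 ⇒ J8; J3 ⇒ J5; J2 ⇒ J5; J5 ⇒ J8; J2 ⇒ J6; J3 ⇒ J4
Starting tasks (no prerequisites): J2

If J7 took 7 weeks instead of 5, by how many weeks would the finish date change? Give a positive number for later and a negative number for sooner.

2

Baseline: J2→J3→J7→J9 = 3+6+5+8 = 22 → 22 weeks.
Since J7 is critical, the +2 change carries straight to that chain (now 24 weeks).
That remains the longest chain; total 24 weeks.
Change in finish: 24 − 22 = +2 weeks.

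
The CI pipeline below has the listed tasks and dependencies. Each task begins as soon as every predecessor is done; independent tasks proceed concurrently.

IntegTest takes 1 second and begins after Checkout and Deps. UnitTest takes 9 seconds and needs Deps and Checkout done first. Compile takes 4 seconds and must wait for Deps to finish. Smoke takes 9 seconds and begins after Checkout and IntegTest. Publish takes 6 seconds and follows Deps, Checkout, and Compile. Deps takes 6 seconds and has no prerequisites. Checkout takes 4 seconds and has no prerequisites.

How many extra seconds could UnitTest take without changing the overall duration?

1

Deps→Compile→Publish = 6+4+6 = 16 sets the makespan at 16 seconds.
The longest chain containing UnitTest totals 15 seconds.
So UnitTest can slip 16 − 15 = 1 second.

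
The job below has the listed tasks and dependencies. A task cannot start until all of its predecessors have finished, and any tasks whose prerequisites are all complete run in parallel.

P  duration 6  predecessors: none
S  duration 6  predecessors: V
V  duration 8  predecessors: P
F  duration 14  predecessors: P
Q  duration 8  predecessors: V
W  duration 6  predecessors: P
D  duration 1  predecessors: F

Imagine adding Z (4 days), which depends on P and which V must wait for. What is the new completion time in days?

Originally the plan takes 22 days.
With Z inserted, V now waits for max(P, Z).
New critical path: P→Z→V→Q = 6+4+8+8 = 26 ⇒ 26 days.

26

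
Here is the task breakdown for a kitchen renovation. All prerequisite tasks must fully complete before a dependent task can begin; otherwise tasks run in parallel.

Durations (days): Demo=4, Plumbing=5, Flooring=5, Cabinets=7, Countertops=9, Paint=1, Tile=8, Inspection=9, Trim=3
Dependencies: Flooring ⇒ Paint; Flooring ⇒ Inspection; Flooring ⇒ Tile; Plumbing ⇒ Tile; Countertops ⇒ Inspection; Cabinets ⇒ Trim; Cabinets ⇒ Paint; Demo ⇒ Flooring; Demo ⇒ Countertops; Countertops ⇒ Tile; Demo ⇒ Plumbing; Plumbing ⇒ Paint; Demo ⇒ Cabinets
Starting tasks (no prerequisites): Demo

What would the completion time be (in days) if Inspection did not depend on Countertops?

21

With the dependency in place, Demo→Countertops→Inspection = 4+9+9 = 22 sets the finish at 22 days.
Without Countertops→Inspection, Inspection's earliest start moves from 13 to 9.
The longest chain is now Demo→Countertops→Tile = 4+9+8 = 21, so the kitchen renovation takes 21 days.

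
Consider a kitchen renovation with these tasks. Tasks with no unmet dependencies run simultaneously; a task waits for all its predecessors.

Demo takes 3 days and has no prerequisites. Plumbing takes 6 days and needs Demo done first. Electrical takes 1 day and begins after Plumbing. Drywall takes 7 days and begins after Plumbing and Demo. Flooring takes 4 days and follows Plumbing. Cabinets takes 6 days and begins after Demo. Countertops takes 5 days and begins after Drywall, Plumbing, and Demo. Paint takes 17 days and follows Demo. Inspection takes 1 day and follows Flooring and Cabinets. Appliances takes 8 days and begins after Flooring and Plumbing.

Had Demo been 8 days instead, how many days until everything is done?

26

Critical path before the change: Demo→Plumbing→Drywall→Countertops = 3+6+7+5 = 21 giving 21 days.
Since Demo is critical, the +5 change carries straight to that chain (now 26 days).
No other chain overtakes it, so the finish is 26 days.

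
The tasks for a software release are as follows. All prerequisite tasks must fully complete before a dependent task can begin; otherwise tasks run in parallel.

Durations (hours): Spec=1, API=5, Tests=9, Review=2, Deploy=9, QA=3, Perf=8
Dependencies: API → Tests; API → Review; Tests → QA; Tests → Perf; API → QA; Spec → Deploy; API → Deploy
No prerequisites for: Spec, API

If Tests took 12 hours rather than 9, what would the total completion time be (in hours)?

Actual critical path: API→Tests→Perf = 5+9+8 = 22 ⇒ 22 hours.
Since Tests is critical, the +3 change carries straight to that chain (now 25 hours).
The critical path is still API→Tests→Perf; finish is now 25 hours.

25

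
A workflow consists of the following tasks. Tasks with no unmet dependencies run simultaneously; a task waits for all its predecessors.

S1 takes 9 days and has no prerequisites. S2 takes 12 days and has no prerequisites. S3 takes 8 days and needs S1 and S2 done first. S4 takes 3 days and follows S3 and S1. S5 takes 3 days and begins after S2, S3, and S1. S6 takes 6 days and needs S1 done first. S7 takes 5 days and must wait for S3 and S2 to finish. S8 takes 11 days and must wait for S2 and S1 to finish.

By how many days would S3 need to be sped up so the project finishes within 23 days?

Current finish: 25 days; target: 23.
S3 is on every critical path, so each day cut from S3 cuts the finish by one (this holds down to a finish of 23).
Need 25 − 23 = 2 days off S3 → S3 becomes 6 days, finish becomes 23.

2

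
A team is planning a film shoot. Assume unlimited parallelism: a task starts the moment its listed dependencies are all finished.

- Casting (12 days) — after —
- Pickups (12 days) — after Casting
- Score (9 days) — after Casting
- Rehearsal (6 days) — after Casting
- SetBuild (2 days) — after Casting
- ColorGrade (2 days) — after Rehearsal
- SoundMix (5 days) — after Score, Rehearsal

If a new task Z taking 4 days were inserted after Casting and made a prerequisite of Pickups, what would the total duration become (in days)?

28

Originally the job takes 26 days.
With Z inserted, Pickups now waits for max(Casting, Z).
New critical path: Casting→Z→Pickups = 12+4+12 = 28 ⇒ 28 days.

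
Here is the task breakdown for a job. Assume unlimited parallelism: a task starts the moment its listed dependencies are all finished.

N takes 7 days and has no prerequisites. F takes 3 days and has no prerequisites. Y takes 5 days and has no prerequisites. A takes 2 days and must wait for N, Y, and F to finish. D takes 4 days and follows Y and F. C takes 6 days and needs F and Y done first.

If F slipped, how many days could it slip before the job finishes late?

2

Y→C = 5+6 = 11 sets the makespan at 11 days.
F finishes as early as 3 and must finish by 5.
Slack of F = 2 − 0 = 2 days.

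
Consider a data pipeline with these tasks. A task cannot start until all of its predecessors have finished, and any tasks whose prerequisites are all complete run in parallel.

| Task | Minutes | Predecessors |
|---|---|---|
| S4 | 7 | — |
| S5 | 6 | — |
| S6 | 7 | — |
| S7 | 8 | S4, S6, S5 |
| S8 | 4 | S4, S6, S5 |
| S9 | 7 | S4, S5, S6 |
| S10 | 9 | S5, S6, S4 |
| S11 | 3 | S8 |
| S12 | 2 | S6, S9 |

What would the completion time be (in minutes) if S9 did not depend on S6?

Before: longest chain S4→S9→S12 = 7+7+2 = 16, finish 16.
Dropping S6→S9 doesn't change S9's earliest start (7); another predecessor still binds.
New critical path: S4→S9→S12 = 7+7+2 = 16 ⇒ 16 minutes.

16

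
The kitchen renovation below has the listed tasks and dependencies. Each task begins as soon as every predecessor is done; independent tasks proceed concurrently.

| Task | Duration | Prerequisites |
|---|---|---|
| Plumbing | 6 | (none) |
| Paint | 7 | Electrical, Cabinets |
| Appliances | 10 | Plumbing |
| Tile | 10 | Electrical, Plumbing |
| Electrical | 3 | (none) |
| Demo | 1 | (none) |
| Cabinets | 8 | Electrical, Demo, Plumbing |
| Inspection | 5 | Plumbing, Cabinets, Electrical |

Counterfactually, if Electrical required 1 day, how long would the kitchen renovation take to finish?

Baseline: Plumbing→Cabinets→Paint = 6+8+7 = 21 → 21 days.
Electrical has 3 days of float (longest path through it is 18).
The critical path is still Plumbing→Cabinets→Paint; finish is now 21 days.

21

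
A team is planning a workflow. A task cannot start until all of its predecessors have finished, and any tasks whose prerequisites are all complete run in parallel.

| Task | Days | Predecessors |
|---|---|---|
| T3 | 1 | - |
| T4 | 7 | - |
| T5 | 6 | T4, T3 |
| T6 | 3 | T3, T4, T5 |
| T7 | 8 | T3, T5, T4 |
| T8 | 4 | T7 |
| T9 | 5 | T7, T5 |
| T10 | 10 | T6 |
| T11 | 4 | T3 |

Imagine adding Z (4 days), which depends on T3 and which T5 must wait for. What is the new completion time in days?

Originally the schedule takes 26 days.
With Z inserted, T5 now waits for max(T4, T3, Z).
New critical path: T4→T5→T6→T10 = 7+6+3+10 = 26 ⇒ 26 days.

26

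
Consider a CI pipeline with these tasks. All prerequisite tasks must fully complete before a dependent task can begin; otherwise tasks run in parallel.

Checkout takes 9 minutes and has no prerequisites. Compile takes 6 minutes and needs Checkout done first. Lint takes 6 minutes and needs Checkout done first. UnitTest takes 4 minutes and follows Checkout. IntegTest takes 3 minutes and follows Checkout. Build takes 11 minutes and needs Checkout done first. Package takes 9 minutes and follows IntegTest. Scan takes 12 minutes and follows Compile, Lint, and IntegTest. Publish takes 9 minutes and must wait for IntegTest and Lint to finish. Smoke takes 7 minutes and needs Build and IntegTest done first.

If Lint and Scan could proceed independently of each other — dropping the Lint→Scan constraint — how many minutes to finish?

Before: longest chain Checkout→Compile→Scan = 9+6+12 = 27, finish 27.
Dropping Lint→Scan doesn't change Scan's earliest start (15); another predecessor still binds.
After: Checkout→Compile→Scan = 9+6+12 = 27 → 27 minutes.

27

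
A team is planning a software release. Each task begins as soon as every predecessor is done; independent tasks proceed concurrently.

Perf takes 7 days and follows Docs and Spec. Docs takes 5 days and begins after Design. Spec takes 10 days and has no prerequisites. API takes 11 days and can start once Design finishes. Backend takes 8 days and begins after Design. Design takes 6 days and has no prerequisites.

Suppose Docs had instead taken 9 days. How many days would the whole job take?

Actual critical path: Design→Docs→Perf = 6+5+7 = 18 ⇒ 18 days.
Docs lies on that path, so at 9 days the path becomes 22 days.
No other chain overtakes it, so the finish is 22 days.

22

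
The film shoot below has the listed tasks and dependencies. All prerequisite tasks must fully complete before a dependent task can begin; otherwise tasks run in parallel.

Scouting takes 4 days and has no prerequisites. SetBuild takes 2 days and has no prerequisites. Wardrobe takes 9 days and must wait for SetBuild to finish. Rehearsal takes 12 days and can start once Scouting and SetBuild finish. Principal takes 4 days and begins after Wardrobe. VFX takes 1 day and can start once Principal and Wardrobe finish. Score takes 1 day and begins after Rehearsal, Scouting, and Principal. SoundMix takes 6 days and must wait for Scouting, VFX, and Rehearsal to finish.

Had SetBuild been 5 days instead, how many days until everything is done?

Baseline: SetBuild→Wardrobe→Principal→VFX→SoundMix = 2+9+4+1+6 = 22 → 22 days.
Since SetBuild is critical, the +3 change carries straight to that chain (now 25 days).
That remains the longest chain; total 25 days.

25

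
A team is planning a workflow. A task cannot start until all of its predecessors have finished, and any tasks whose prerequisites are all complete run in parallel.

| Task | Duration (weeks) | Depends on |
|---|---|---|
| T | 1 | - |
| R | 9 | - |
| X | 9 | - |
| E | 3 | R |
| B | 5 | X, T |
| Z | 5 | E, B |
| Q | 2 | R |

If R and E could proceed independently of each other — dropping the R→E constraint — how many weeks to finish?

19

With the dependency in place, X→B→Z = 9+5+5 = 19 sets the finish at 19 weeks.
Without R→E, E's earliest start moves from 9 to 0.
After: X→B→Z = 9+5+5 = 19 → 19 weeks.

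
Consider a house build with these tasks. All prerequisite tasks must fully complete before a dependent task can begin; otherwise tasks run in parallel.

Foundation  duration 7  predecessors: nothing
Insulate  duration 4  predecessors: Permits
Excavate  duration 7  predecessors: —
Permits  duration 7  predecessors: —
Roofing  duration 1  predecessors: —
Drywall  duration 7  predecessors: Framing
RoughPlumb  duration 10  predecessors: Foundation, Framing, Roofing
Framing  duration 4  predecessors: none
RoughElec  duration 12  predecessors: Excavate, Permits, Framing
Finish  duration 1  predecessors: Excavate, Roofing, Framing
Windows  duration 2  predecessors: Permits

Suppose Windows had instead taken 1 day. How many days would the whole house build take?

19

As given, the longest chain is Permits→RoughElec = 7+12 = 19, so the finish is 19 days.
Windows has 10 days of float (longest path through it is 9).
That remains the longest chain; total 19 days.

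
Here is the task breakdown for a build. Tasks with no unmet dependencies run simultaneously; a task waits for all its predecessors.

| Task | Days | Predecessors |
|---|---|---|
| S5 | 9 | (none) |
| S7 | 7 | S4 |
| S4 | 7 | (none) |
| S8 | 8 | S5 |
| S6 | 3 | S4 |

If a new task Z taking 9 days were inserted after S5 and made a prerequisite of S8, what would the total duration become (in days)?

Originally the schedule takes 17 days.
With Z inserted, S8 now waits for max(S5, Z).
New critical path: S5→Z→S8 = 9+9+8 = 26 ⇒ 26 days.

26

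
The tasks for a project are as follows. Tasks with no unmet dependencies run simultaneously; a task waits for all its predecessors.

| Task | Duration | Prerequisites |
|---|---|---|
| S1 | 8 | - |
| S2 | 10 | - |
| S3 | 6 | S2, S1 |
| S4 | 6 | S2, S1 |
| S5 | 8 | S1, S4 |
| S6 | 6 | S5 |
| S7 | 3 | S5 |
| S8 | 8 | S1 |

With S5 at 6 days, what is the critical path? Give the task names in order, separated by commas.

S2, S4, S5, S6

Critical path before the change: S2→S4→S5→S6 = 10+6+8+6 = 30 giving 30 days.
Since S5 is critical, the -2 change carries straight to that chain (now 28 days).
No other chain overtakes it, so the finish is 28 days.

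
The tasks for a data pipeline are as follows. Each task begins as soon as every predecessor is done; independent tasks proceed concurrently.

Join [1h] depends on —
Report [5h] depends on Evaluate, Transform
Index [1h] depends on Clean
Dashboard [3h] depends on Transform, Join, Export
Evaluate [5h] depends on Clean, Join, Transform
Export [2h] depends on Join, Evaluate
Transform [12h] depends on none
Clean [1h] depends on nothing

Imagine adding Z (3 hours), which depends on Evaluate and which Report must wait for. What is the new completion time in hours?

25

Originally the data pipeline takes 22 hours.
With Z inserted, Report now waits for max(Evaluate, Transform, Z).
New critical path: Transform→Evaluate→Z→Report = 12+5+3+5 = 25 ⇒ 25 hours.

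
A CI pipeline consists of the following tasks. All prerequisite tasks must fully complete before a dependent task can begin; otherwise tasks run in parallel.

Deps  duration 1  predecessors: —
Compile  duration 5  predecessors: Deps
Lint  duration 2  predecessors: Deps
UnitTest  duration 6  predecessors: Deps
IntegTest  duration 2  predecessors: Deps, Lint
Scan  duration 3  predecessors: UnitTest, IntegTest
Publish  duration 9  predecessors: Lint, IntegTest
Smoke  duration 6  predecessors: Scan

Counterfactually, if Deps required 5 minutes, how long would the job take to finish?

As given, the longest chain is Deps→UnitTest→Scan→Smoke = 1+6+3+6 = 16, so the finish is 16 minutes.
Deps is on the critical path; changing it to 5 makes that path 20 minutes.
That remains the longest chain; total 20 minutes.

20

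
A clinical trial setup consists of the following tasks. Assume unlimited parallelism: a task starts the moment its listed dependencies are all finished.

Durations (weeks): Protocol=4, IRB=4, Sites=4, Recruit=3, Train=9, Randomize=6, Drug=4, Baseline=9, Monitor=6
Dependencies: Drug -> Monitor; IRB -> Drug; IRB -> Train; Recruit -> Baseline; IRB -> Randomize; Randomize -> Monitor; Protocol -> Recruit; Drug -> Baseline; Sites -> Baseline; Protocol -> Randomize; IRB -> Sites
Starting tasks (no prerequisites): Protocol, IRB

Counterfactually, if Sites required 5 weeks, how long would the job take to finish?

Baseline: IRB→Sites→Baseline = 4+4+9 = 17 → 17 weeks.
Sites lies on that path, so at 5 weeks the path becomes 18 weeks.
That remains the longest chain; total 18 weeks.

18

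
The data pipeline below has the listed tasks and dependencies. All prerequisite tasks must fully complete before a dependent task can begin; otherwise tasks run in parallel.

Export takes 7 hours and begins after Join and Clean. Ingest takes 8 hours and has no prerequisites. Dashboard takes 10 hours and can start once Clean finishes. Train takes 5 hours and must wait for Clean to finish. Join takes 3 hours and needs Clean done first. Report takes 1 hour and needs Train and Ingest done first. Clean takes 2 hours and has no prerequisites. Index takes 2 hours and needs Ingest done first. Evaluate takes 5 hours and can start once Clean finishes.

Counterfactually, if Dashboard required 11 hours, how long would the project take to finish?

13

Critical path before the change: Clean→Dashboard = 2+10 = 12 giving 12 hours.
Dashboard is on the critical path; changing it to 11 makes that path 13 hours.
The critical path is still Clean→Dashboard; finish is now 13 hours.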